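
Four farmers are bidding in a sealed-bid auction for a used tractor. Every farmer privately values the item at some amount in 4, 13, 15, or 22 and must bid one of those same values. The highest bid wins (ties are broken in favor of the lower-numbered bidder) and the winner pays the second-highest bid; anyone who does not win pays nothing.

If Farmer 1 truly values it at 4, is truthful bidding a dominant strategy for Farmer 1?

Check each profile of the others' bids and compare truth against every alternative bid.
Others bid (4, 4, 13): truth gives 0, best alternative gives -9.
Others bid (4, 13, 4): truth gives 0, best alternative gives -9.
Others bid (4, 13, 13): truth gives 0, best alternative gives -9.
Others bid (13, 4, 4): truth gives 0, best alternative gives -9.
Others bid (13, 4, 13): truth gives 0, best alternative gives -9.
Others bid (13, 13, 4): truth gives 0, best alternative gives -9.
(Remaining 58 profiles checked similarly; truth is weakly best in each.)
In every case the truthful bid is at least as good as any alternative, so it is a dominant strategy.

Yes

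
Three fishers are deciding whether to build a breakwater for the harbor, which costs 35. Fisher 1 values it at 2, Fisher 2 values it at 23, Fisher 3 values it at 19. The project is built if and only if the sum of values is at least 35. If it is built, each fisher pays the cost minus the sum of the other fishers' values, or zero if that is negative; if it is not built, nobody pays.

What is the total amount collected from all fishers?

24

Total value 44 ≥ cost 35, so it is built.
Fisher 1: others sum to 42; max(0, 35 - 42) = 0.
Fisher 2: others sum to 21; max(0, 35 - 21) = 14.
Fisher 3: others sum to 25; max(0, 35 - 25) = 10.
Total collected = 0 + 14 + 10 = 24.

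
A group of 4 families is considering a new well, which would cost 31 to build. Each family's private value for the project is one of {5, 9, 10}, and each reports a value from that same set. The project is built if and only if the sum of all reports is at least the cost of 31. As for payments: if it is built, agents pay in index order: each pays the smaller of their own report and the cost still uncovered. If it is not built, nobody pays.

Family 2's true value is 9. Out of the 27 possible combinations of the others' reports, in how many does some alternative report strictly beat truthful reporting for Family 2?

Others report (9, 9, 9): truth gives 0; report 5 gives 4 > 0. Violating.
Others report (9, 9, 10): truth gives 0; report 5 gives 4 > 0. Violating.
Others report (9, 10, 9): truth gives 0; report 5 gives 4 > 0. Violating.
Others report (9, 10, 10): truth gives 0; report 5 gives 4 > 0. Violating.
Others report (5, 5, 5): truth gives 0; no alternative beats it.
Others report (5, 5, 9): truth gives 0; no alternative beats it.
(Checking all 27 profiles: 8 have a profitable deviation, 19 do not.)

8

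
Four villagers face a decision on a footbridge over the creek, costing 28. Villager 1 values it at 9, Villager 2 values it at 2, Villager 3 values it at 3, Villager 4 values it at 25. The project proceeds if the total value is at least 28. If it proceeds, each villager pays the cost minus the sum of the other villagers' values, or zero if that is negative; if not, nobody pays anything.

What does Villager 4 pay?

Total value 39 ≥ cost 28, so the project is built.
The other villagers' values sum to 14.
Cost minus that sum is 28 - 14 = 14.

14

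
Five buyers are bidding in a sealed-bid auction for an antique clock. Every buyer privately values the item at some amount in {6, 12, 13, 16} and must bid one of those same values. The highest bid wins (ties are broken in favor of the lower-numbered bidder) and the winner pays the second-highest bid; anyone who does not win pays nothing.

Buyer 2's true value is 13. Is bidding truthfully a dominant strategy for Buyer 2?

Yes

Check each profile of the others' bids and compare truth against every alternative bid.
Others bid (6, 6, 6, 6): truth gives 7, best alternative gives 7.
Others bid (6, 6, 6, 12): truth gives 1, best alternative gives 1.
Others bid (6, 6, 12, 6): truth gives 1, best alternative gives 1.
Others bid (6, 6, 12, 12): truth gives 1, best alternative gives 1.
Others bid (6, 12, 6, 6): truth gives 1, best alternative gives 1.
Others bid (6, 12, 6, 12): truth gives 1, best alternative gives 1.
(Remaining 250 profiles checked similarly; truth is weakly best in each.)
In every case the truthful bid is at least as good as any alternative, so it is a dominant strategy.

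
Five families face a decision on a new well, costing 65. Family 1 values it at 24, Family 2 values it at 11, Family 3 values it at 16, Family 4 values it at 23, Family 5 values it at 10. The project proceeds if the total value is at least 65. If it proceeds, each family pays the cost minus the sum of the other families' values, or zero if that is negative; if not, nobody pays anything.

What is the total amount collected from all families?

Total value 84 ≥ cost 65, so it is built.
Family 1: others sum to 60; max(0, 65 - 60) = 5.
Family 2: others sum to 73; max(0, 65 - 73) = 0.
Family 3: others sum to 68; max(0, 65 - 68) = 0.
Family 4: others sum to 61; max(0, 65 - 61) = 4.
Family 5: others sum to 74; max(0, 65 - 74) = 0.
Total collected = 5 + 0 + 0 + 4 + 0 = 9.

9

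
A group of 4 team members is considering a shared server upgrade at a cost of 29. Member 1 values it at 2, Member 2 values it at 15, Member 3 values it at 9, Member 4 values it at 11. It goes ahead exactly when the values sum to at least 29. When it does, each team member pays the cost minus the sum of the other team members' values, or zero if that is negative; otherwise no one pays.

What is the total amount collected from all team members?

Total value 37 ≥ cost 29, so it is built.
Member 1: others sum to 35; max(0, 29 - 35) = 0.
Member 2: others sum to 22; max(0, 29 - 22) = 7.
Member 3: others sum to 28; max(0, 29 - 28) = 1.
Member 4: others sum to 26; max(0, 29 - 26) = 3.
Total collected = 0 + 7 + 1 + 3 = 11.

11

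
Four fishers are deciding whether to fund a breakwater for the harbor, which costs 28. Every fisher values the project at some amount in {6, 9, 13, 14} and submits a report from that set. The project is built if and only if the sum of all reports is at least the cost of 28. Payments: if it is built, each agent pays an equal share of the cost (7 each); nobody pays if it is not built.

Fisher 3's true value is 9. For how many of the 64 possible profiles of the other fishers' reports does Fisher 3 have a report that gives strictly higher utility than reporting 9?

Others report (6, 6, 6): truth gives 0; report 13 gives 2 > 0. Violating.
Others report (6, 6, 9): truth gives 2; no alternative beats it.
Others report (6, 6, 13): truth gives 2; no alternative beats it.
(Checking all 64 profiles: 1 has a profitable deviation, 63 do not.)

1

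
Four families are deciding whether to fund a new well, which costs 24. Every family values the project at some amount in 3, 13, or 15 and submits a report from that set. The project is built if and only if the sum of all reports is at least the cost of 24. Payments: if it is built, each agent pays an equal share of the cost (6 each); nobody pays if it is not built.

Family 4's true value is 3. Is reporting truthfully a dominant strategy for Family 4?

Yes

Check each profile of the others' reports and compare truth against every alternative report.
Others report (3, 3, 13): truth gives 0, best alternative gives -3.
Others report (3, 13, 3): truth gives 0, best alternative gives -3.
Others report (13, 3, 3): truth gives 0, best alternative gives -3.
Others report (3, 3, 15): truth gives -3, best alternative gives -3.
Others report (3, 13, 13): truth gives -3, best alternative gives -3.
Others report (3, 13, 15): truth gives -3, best alternative gives -3.
(Remaining 21 profiles checked similarly; truth is weakly best in each.)
In every case the truthful report is at least as good as any alternative, so it is a dominant strategy.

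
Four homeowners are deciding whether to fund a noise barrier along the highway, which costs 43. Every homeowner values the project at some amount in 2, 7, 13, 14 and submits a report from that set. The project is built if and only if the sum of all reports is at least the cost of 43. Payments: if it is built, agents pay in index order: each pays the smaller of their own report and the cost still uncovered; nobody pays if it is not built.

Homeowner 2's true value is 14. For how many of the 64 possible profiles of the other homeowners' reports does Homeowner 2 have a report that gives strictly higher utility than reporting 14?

23

Others report (2, 14, 14): truth gives 0; report 13 gives 1 > 0. Violating.
Others report (7, 13, 13): truth gives 0; report 13 gives 1 > 0. Violating.
Others report (7, 13, 14): truth gives 0; report 13 gives 1 > 0. Violating.
Others report (7, 14, 13): truth gives 0; report 13 gives 1 > 0. Violating.
Others report (2, 2, 2): truth gives 0; no alternative beats it.
Others report (2, 2, 7): truth gives 0; no alternative beats it.
(Checking all 64 profiles: 23 have a profitable deviation, 41 do not.)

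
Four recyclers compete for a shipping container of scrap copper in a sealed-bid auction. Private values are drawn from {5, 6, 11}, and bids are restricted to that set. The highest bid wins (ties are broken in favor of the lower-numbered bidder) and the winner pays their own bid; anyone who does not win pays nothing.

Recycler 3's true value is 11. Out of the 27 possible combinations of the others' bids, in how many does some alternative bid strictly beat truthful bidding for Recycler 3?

Others bid (5, 5, 5): truth gives 0; bid 6 gives 5 > 0. Violating.
Others bid (5, 5, 6): truth gives 0; bid 6 gives 5 > 0. Violating.
Others bid (5, 5, 11): truth gives 0; no alternative beats it.
Others bid (5, 6, 5): truth gives 0; no alternative beats it.
(Checking all 27 profiles: 2 have a profitable deviation, 25 do not.)

2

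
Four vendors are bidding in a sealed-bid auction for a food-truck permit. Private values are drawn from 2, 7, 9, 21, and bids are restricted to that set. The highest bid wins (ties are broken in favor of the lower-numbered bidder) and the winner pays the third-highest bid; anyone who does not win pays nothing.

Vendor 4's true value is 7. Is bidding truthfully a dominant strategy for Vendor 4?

No

Consider the case where Vendor 1 bids 2, Vendor 2 bids 2 and Vendor 3 bids 7.
Truthful bid 7: loses, pays 0, utility 0.
Bid 9 instead: wins, pays 2, utility 7 - 2 = 5.
Since 5 > 0, bidding 9 is strictly better here, so truthful bidding is not dominant.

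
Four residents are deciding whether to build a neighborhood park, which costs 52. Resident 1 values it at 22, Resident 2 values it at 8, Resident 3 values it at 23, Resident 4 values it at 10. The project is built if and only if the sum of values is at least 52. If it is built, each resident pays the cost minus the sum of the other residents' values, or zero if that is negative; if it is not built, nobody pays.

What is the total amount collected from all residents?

23

Total value 63 ≥ cost 52, so it is built.
Resident 1: others sum to 41; max(0, 52 - 41) = 11.
Resident 2: others sum to 55; max(0, 52 - 55) = 0.
Resident 3: others sum to 40; max(0, 52 - 40) = 12.
Resident 4: others sum to 53; max(0, 52 - 53) = 0.
Total collected = 11 + 0 + 12 + 0 = 23.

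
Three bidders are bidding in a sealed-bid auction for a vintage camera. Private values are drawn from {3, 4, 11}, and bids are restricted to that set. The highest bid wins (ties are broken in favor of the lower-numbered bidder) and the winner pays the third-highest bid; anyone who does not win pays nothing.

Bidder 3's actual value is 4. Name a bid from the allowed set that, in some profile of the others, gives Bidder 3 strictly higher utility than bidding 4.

Suppose Bidder 1 bids 3 and Bidder 2 bids 4.
Bid 4: loses, pays 0, utility 0.
Bid 11: wins, pays 3, utility 4 - 3 = 1.
So bidding 11 beats truth here (1 > 0).

11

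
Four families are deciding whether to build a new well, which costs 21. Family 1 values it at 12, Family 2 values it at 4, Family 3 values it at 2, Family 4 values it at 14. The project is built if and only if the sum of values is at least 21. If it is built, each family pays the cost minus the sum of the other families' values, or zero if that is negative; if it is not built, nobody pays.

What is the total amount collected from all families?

Total value 32 ≥ cost 21, so it is built.
Family 1: others sum to 20; max(0, 21 - 20) = 1.
Family 2: others sum to 28; max(0, 21 - 28) = 0.
Family 3: others sum to 30; max(0, 21 - 30) = 0.
Family 4: others sum to 18; max(0, 21 - 18) = 3.
Total collected = 1 + 0 + 0 + 3 = 4.

4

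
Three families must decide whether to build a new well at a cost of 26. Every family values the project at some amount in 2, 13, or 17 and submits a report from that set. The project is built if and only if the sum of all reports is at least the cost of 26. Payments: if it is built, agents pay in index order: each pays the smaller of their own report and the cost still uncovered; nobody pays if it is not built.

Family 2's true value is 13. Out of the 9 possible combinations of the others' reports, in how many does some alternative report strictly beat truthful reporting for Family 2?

Others report (13, 13): truth gives 0; report 2 gives 11 > 0. Violating.
Others report (13, 17): truth gives 0; report 2 gives 11 > 0. Violating.
Others report (17, 13): truth gives 4; report 2 gives 11 > 4. Violating.
Others report (17, 17): truth gives 4; report 2 gives 11 > 4. Violating.
Others report (2, 2): truth gives 0; no alternative beats it.
Others report (2, 13): truth gives 0; no alternative beats it.
(Checking all 9 profiles: 4 have a profitable deviation, 5 do not.)

4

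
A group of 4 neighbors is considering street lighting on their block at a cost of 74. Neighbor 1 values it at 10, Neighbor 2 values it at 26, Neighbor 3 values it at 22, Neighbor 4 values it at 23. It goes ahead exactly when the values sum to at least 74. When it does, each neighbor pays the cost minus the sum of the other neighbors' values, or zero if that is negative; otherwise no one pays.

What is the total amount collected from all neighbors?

Total value 81 ≥ cost 74, so it is built.
Neighbor 1: others sum to 71; max(0, 74 - 71) = 3.
Neighbor 2: others sum to 55; max(0, 74 - 55) = 19.
Neighbor 3: others sum to 59; max(0, 74 - 59) = 15.
Neighbor 4: others sum to 58; max(0, 74 - 58) = 16.
Total collected = 3 + 19 + 15 + 16 = 53.

53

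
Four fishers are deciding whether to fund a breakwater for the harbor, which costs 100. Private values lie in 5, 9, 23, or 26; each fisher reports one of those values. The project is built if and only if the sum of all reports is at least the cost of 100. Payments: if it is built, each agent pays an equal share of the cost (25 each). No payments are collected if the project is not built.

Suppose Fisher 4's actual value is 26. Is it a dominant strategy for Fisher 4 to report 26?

Yes

Check each profile of the others' reports and compare truth against every alternative report.
Others report (23, 26, 26): truth gives 1, best alternative gives 0.
Others report (26, 23, 26): truth gives 1, best alternative gives 0.
Others report (26, 26, 23): truth gives 1, best alternative gives 0.
Others report (26, 26, 26): truth gives 1, best alternative gives 1.
Others report (5, 5, 5): truth gives 0, best alternative gives 0.
Others report (5, 5, 9): truth gives 0, best alternative gives 0.
(Remaining 58 profiles checked similarly; truth is weakly best in each.)
In every case the truthful report is at least as good as any alternative, so it is a dominant strategy.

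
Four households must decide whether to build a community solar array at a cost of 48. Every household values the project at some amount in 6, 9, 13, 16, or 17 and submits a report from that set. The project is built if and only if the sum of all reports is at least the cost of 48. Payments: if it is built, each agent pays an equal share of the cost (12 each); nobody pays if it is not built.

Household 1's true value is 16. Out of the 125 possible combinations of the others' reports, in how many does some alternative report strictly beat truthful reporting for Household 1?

Others report (6, 9, 16): truth gives 0; report 17 gives 4 > 0. Violating.
Others report (6, 16, 9): truth gives 0; report 17 gives 4 > 0. Violating.
Others report (9, 6, 16): truth gives 0; report 17 gives 4 > 0. Violating.
Others report (9, 9, 13): truth gives 0; report 17 gives 4 > 0. Violating.
Others report (6, 6, 6): truth gives 0; no alternative beats it.
Others report (6, 6, 9): truth gives 0; no alternative beats it.
(Checking all 125 profiles: 9 have a profitable deviation, 116 do not.)

9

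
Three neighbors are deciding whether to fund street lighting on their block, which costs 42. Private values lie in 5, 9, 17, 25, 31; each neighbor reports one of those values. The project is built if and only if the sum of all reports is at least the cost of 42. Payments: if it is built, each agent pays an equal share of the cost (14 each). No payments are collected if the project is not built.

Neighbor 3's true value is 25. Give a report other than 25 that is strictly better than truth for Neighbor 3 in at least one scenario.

Suppose Neighbor 1 reports 5 and Neighbor 2 reports 9.
Report 25: project not built, utility 0.
Report 31: project built, pays 14, utility 25 - 14 = 11.
So reporting 31 beats truth here (11 > 0).

31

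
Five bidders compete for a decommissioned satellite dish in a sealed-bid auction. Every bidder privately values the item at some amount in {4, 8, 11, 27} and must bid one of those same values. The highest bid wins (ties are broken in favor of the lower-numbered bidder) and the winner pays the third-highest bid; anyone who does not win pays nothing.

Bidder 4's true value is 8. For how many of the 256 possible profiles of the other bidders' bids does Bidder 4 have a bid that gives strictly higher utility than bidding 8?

Others bid (4, 4, 4, 11): truth gives 0; bid 11 gives 4 > 0. Violating.
Others bid (4, 4, 4, 27): truth gives 0; bid 27 gives 4 > 0. Violating.
Others bid (4, 4, 8, 4): truth gives 0; bid 11 gives 4 > 0. Violating.
Others bid (4, 4, 11, 4): truth gives 0; bid 27 gives 4 > 0. Violating.
Others bid (4, 4, 4, 4): truth gives 4; no alternative beats it.
Others bid (4, 4, 4, 8): truth gives 4; no alternative beats it.
(Checking all 256 profiles: 8 have a profitable deviation, 248 do not.)

8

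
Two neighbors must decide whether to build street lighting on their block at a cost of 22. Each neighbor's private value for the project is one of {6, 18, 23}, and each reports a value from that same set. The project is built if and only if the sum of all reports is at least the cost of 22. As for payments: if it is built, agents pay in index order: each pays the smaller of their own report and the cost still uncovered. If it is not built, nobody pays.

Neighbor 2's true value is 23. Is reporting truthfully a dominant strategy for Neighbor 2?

Yes

Check each profile of the others' reports and compare truth against every alternative report.
Others report (23): truth gives 23, best alternative gives 23.
Others report (18): truth gives 19, best alternative gives 19.
Others report (6): truth gives 7, best alternative gives 7.
In every case the truthful report is at least as good as any alternative, so it is a dominant strategy.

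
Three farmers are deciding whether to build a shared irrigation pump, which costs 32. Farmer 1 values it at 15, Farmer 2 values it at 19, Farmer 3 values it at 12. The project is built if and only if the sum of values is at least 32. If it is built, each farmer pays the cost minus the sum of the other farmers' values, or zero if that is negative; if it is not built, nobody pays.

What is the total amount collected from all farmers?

6

Total value 46 ≥ cost 32, so it is built.
Farmer 1: others sum to 31; max(0, 32 - 31) = 1.
Farmer 2: others sum to 27; max(0, 32 - 27) = 5.
Farmer 3: others sum to 34; max(0, 32 - 34) = 0.
Total collected = 1 + 5 + 0 = 6.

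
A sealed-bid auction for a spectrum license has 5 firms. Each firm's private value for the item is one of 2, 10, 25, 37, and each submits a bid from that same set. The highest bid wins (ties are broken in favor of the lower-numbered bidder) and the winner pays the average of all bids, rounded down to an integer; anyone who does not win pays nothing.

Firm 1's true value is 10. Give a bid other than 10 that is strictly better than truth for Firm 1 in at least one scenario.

Suppose Firm 2 bids 2, Firm 3 bids 2, Firm 4 bids 2 and Firm 5 bids 2.
Bid 10: wins, pays 3, utility 10 - 3 = 7.
Bid 2: wins, pays 2, utility 10 - 2 = 8.
So bidding 2 beats truth here (8 > 7).

2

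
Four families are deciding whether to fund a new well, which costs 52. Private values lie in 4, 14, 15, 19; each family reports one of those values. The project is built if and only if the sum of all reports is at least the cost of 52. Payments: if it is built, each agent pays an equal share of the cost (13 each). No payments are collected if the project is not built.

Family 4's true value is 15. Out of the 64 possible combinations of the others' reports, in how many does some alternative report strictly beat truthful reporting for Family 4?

9

Others report (4, 14, 15): truth gives 0; report 19 gives 2 > 0. Violating.
Others report (4, 15, 14): truth gives 0; report 19 gives 2 > 0. Violating.
Others report (4, 15, 15): truth gives 0; report 19 gives 2 > 0. Violating.
Others report (14, 4, 15): truth gives 0; report 19 gives 2 > 0. Violating.
Others report (4, 4, 4): truth gives 0; no alternative beats it.
Others report (4, 4, 14): truth gives 0; no alternative beats it.
(Checking all 64 profiles: 9 have a profitable deviation, 55 do not.)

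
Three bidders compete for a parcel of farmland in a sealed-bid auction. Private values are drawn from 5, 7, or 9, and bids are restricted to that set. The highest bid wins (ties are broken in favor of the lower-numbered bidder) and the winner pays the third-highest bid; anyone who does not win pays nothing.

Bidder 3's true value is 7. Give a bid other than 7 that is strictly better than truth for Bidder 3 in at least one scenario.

9

Suppose Bidder 1 bids 5 and Bidder 2 bids 7.
Bid 7: loses, pays 0, utility 0.
Bid 9: wins, pays 5, utility 7 - 5 = 2.
So bidding 9 beats truth here (2 > 0).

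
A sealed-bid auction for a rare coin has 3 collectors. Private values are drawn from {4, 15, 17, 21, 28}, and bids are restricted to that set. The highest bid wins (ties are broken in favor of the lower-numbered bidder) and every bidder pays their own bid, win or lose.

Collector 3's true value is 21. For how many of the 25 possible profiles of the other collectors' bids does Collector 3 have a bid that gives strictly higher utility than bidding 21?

20

Others bid (4, 4): truth gives 0; bid 15 gives 6 > 0. Violating.
Others bid (4, 15): truth gives 0; bid 17 gives 4 > 0. Violating.
Others bid (4, 21): truth gives -21; bid 4 gives -4 > -21. Violating.
Others bid (4, 28): truth gives -21; bid 4 gives -4 > -21. Violating.
Others bid (4, 17): truth gives 0; no alternative beats it.
Others bid (15, 17): truth gives 0; no alternative beats it.
(Checking all 25 profiles: 20 have a profitable deviation, 5 do not.)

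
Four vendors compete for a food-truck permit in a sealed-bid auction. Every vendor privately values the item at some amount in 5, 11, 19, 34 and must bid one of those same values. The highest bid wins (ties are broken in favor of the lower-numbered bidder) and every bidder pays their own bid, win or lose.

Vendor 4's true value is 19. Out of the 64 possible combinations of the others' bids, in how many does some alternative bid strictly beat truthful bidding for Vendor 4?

57

Others bid (5, 5, 5): truth gives 0; bid 11 gives 8 > 0. Violating.
Others bid (5, 5, 19): truth gives -19; bid 5 gives -5 > -19. Violating.
Others bid (5, 5, 34): truth gives -19; bid 5 gives -5 > -19. Violating.
Others bid (5, 11, 19): truth gives -19; bid 5 gives -5 > -19. Violating.
Others bid (5, 5, 11): truth gives 0; no alternative beats it.
Others bid (5, 11, 5): truth gives 0; no alternative beats it.
(Checking all 64 profiles: 57 have a profitable deviation, 7 do not.)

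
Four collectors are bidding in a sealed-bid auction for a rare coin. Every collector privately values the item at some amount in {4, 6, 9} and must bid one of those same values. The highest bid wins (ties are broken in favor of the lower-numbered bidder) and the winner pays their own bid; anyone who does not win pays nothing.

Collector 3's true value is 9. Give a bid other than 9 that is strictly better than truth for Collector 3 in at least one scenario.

6

Suppose Collector 1 bids 4, Collector 2 bids 4 and Collector 4 bids 4.
Bid 9: wins, pays 9, utility 9 - 9 = 0.
Bid 6: wins, pays 6, utility 9 - 6 = 3.
So bidding 6 beats truth here (3 > 0).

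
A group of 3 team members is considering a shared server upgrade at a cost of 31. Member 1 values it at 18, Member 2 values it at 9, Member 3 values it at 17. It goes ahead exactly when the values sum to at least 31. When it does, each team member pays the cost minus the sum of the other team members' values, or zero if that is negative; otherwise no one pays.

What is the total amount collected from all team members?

9

Total value 44 ≥ cost 31, so it is built.
Member 1: others sum to 26; max(0, 31 - 26) = 5.
Member 2: others sum to 35; max(0, 31 - 35) = 0.
Member 3: others sum to 27; max(0, 31 - 27) = 4.
Total collected = 5 + 0 + 4 = 9.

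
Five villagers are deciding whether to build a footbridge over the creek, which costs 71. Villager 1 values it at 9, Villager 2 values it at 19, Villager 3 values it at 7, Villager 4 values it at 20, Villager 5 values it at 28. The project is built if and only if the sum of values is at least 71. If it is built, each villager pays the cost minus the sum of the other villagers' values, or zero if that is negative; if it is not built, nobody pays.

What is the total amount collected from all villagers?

Total value 83 ≥ cost 71, so it is built.
Villager 1: others sum to 74; max(0, 71 - 74) = 0.
Villager 2: others sum to 64; max(0, 71 - 64) = 7.
Villager 3: others sum to 76; max(0, 71 - 76) = 0.
Villager 4: others sum to 63; max(0, 71 - 63) = 8.
Villager 5: others sum to 55; max(0, 71 - 55) = 16.
Total collected = 0 + 7 + 0 + 8 + 16 = 31.

31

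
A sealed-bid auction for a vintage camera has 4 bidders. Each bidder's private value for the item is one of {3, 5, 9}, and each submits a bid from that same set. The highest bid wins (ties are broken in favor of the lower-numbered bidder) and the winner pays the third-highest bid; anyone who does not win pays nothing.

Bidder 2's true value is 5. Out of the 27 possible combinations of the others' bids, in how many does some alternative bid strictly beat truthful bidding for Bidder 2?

3

Others bid (3, 3, 9): truth gives 0; bid 9 gives 2 > 0. Violating.
Others bid (3, 9, 3): truth gives 0; bid 9 gives 2 > 0. Violating.
Others bid (5, 3, 3): truth gives 0; bid 9 gives 2 > 0. Violating.
Others bid (3, 3, 3): truth gives 2; no alternative beats it.
Others bid (3, 3, 5): truth gives 2; no alternative beats it.
(Checking all 27 profiles: 3 have a profitable deviation, 24 do not.)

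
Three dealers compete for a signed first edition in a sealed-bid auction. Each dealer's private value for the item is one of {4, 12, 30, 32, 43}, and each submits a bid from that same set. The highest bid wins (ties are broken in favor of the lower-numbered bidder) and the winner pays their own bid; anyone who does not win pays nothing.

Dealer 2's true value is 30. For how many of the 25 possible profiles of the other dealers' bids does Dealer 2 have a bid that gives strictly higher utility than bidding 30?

Others bid (4, 4): truth gives 0; bid 12 gives 18 > 0. Violating.
Others bid (4, 12): truth gives 0; bid 12 gives 18 > 0. Violating.
Others bid (4, 30): truth gives 0; no alternative beats it.
Others bid (4, 32): truth gives 0; no alternative beats it.
(Checking all 25 profiles: 2 have a profitable deviation, 23 do not.)

2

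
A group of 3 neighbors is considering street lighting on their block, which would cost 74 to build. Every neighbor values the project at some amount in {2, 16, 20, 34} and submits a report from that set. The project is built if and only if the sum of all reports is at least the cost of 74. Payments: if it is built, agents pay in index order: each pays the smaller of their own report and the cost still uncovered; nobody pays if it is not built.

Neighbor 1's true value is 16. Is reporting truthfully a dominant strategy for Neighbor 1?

Check each profile of the others' reports and compare truth against every alternative report.
Others report (2, 2): truth gives 0, best alternative gives 0.
Others report (2, 16): truth gives 0, best alternative gives 0.
Others report (2, 20): truth gives 0, best alternative gives 0.
Others report (2, 34): truth gives 0, best alternative gives 0.
Others report (16, 2): truth gives 0, best alternative gives 0.
Others report (16, 16): truth gives 0, best alternative gives 0.
(Remaining 10 profiles checked similarly; truth is weakly best in each.)
In every case the truthful report is at least as good as any alternative, so it is a dominant strategy.

Yes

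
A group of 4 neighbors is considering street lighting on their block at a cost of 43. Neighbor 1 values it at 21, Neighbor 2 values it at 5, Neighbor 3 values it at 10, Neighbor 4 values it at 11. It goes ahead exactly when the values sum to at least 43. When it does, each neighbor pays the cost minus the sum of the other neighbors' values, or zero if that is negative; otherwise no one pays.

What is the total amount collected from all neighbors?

Total value 47 ≥ cost 43, so it is built.
Neighbor 1: others sum to 26; max(0, 43 - 26) = 17.
Neighbor 2: others sum to 42; max(0, 43 - 42) = 1.
Neighbor 3: others sum to 37; max(0, 43 - 37) = 6.
Neighbor 4: others sum to 36; max(0, 43 - 36) = 7.
Total collected = 17 + 1 + 6 + 7 = 31.

31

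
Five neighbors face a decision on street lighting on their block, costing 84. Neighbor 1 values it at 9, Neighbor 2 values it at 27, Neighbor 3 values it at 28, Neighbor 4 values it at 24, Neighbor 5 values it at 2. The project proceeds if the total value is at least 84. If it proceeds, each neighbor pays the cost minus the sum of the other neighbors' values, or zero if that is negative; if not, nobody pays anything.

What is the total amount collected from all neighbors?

Total value 90 ≥ cost 84, so it is built.
Neighbor 1: others sum to 81; max(0, 84 - 81) = 3.
Neighbor 2: others sum to 63; max(0, 84 - 63) = 21.
Neighbor 3: others sum to 62; max(0, 84 - 62) = 22.
Neighbor 4: others sum to 66; max(0, 84 - 66) = 18.
Neighbor 5: others sum to 88; max(0, 84 - 88) = 0.
Total collected = 3 + 21 + 22 + 18 + 0 = 64.

64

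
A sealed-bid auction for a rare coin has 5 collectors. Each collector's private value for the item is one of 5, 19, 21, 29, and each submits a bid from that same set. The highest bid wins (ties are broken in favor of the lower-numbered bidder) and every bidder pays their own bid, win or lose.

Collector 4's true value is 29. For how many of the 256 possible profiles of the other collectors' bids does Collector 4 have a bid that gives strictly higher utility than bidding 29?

Others bid (5, 5, 5, 5): truth gives 0; bid 19 gives 10 > 0. Violating.
Others bid (5, 5, 5, 19): truth gives 0; bid 19 gives 10 > 0. Violating.
Others bid (5, 5, 5, 21): truth gives 0; bid 21 gives 8 > 0. Violating.
Others bid (5, 5, 19, 5): truth gives 0; bid 21 gives 8 > 0. Violating.
Others bid (5, 5, 5, 29): truth gives 0; no alternative beats it.
Others bid (5, 5, 19, 29): truth gives 0; no alternative beats it.
(Checking all 256 profiles: 172 have a profitable deviation, 84 do not.)

172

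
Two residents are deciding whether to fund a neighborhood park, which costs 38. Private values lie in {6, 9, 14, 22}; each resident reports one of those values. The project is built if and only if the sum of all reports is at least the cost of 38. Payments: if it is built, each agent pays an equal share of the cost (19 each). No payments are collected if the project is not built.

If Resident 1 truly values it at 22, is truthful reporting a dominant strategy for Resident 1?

Yes

Check each profile of the others' reports and compare truth against every alternative report.
Others report (22): truth gives 3, best alternative gives 0.
Others report (6): truth gives 0, best alternative gives 0.
Others report (9): truth gives 0, best alternative gives 0.
Others report (14): truth gives 0, best alternative gives 0.
In every case the truthful report is at least as good as any alternative, so it is a dominant strategy.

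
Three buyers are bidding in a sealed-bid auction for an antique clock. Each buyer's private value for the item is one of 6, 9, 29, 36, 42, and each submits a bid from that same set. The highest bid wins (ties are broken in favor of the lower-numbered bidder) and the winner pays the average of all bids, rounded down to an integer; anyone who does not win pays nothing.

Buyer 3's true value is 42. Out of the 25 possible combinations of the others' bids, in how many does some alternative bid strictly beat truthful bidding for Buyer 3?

9

Others bid (6, 6): truth gives 24; bid 9 gives 35 > 24. Violating.
Others bid (6, 9): truth gives 23; bid 29 gives 28 > 23. Violating.
Others bid (6, 29): truth gives 17; bid 36 gives 19 > 17. Violating.
Others bid (9, 6): truth gives 23; bid 29 gives 28 > 23. Violating.
Others bid (6, 36): truth gives 14; no alternative beats it.
Others bid (6, 42): truth gives 0; no alternative beats it.
(Checking all 25 profiles: 9 have a profitable deviation, 16 do not.)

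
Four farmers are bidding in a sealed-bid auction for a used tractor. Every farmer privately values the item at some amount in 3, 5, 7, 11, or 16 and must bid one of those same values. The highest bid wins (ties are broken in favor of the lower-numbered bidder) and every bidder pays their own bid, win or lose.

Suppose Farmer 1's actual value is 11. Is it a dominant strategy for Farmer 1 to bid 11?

Consider the case where Farmer 2 bids 3, Farmer 3 bids 3 and Farmer 4 bids 3.
Truthful bid 11: wins, pays 11, utility 11 - 11 = 0.
Bid 3 instead: wins, pays 3, utility 11 - 3 = 8.
Since 8 > 0, bidding 3 is strictly better here, so truthful bidding is not dominant.

No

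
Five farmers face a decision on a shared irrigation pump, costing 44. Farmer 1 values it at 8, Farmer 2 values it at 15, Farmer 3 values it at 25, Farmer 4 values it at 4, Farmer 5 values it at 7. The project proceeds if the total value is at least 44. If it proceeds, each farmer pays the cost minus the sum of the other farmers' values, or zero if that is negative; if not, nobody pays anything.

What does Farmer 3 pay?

10

Total value 59 ≥ cost 44, so the project is built.
The other farmers' values sum to 34.
Cost minus that sum is 44 - 34 = 10.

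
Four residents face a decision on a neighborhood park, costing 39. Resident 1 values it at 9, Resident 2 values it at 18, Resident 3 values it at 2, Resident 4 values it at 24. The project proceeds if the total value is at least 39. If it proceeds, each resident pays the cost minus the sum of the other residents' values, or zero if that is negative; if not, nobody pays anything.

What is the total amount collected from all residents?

Total value 53 ≥ cost 39, so it is built.
Resident 1: others sum to 44; max(0, 39 - 44) = 0.
Resident 2: others sum to 35; max(0, 39 - 35) = 4.
Resident 3: others sum to 51; max(0, 39 - 51) = 0.
Resident 4: others sum to 29; max(0, 39 - 29) = 10.
Total collected = 0 + 4 + 0 + 10 = 14.

14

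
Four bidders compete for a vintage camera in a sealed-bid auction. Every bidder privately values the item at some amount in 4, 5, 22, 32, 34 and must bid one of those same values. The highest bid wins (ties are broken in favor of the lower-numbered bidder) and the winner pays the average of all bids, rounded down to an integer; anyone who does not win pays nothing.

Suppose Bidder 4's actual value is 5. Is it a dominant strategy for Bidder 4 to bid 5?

Yes

Check each profile of the others' bids and compare truth against every alternative bid.
Others bid (4, 4, 4): truth gives 1, best alternative gives 0.
Others bid (4, 4, 5): truth gives 0, best alternative gives 0.
Others bid (4, 4, 22): truth gives 0, best alternative gives 0.
Others bid (4, 4, 32): truth gives 0, best alternative gives 0.
Others bid (4, 4, 34): truth gives 0, best alternative gives 0.
Others bid (4, 5, 4): truth gives 0, best alternative gives 0.
(Remaining 119 profiles checked similarly; truth is weakly best in each.)
In every case the truthful bid is at least as good as any alternative, so it is a dominant strategy.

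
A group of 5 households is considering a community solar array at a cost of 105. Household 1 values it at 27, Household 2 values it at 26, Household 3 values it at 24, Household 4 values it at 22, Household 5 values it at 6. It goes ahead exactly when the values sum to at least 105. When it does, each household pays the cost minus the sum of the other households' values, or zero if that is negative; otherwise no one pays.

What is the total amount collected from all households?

Total value 105 ≥ cost 105, so it is built.
Household 1: others sum to 78; max(0, 105 - 78) = 27.
Household 2: others sum to 79; max(0, 105 - 79) = 26.
Household 3: others sum to 81; max(0, 105 - 81) = 24.
Household 4: others sum to 83; max(0, 105 - 83) = 22.
Household 5: others sum to 99; max(0, 105 - 99) = 6.
Total collected = 27 + 26 + 24 + 22 + 6 = 105.

105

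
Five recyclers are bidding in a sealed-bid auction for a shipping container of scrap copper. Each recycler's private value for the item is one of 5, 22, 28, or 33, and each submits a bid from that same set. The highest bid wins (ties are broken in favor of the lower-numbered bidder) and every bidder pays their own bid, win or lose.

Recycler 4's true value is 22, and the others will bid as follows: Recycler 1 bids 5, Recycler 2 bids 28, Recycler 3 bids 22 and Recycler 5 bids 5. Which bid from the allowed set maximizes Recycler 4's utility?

5

Bid 5: loses but pays 5, utility -5.
Bid 22: loses but pays 22, utility -22.
Bid 28: loses but pays 28, utility -28.
Bid 33: wins, pays 33, utility 22 - 33 = -11.
The best choice is 5 with utility -5.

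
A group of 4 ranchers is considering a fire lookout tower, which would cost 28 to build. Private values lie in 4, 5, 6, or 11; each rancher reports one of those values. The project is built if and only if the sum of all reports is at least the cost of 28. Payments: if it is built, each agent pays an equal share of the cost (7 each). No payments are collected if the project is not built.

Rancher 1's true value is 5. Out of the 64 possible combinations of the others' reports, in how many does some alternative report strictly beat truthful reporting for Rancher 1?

3

Others report (6, 6, 11): truth gives -2; report 4 gives 0 > -2. Violating.
Others report (6, 11, 6): truth gives -2; report 4 gives 0 > -2. Violating.
Others report (11, 6, 6): truth gives -2; report 4 gives 0 > -2. Violating.
Others report (4, 4, 4): truth gives 0; no alternative beats it.
Others report (4, 4, 5): truth gives 0; no alternative beats it.
(Checking all 64 profiles: 3 have a profitable deviation, 61 do not.)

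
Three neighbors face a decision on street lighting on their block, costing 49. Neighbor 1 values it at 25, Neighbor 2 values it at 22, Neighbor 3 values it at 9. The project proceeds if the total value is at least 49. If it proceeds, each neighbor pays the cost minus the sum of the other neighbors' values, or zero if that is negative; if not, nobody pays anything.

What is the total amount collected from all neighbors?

35

Total value 56 ≥ cost 49, so it is built.
Neighbor 1: others sum to 31; max(0, 49 - 31) = 18.
Neighbor 2: others sum to 34; max(0, 49 - 34) = 15.
Neighbor 3: others sum to 47; max(0, 49 - 47) = 2.
Total collected = 18 + 15 + 2 = 35.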